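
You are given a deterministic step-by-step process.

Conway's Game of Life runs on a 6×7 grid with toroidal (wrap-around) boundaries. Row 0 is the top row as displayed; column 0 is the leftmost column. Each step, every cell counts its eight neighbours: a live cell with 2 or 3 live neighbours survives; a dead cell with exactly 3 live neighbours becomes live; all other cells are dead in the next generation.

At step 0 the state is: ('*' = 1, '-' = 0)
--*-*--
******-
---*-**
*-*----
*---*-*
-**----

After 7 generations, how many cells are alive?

gen 0: --*-*--
******-
---*-**
*-*----
*---*-*
-**----
gen 1: *---**-
**-----
-----*-
**-**--
*-**--*
***--*-
gen 2: --*-**-
**--**-
--*-*-*
**-***-
-----*-
--*--*-
gen 3: --*----
***----
--*----
****---
-***-*-
---*-**
gen 4: *-**--*
--**---
-------
*---*--
-----*-
-*-*-**
gen 5: *----**
-***---
---*---
-------
*----*-
-*-*-*-
gen 6: *--*-**
*****-*
---*---
-------
----*-*
-*---*-
gen 7: ---*---
-*-----
**-**--
-------
-----*-
-------

7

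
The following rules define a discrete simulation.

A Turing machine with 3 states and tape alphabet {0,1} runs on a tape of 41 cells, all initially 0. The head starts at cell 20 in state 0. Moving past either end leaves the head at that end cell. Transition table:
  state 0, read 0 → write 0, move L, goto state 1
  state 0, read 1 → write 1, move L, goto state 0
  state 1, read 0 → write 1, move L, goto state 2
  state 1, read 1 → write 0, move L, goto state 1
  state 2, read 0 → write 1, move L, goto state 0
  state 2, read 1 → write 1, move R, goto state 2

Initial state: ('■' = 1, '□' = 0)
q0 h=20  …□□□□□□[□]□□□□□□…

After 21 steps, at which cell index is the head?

gen 0: q0 h=20  …□□□□□□[□]□□□□□□…
gen 1: q1 h=19  …□□□□□□[□]□□□□□□…
gen 2: q2 h=18  …□□□□□□[□]■□□□□□…
gen 3: q0 h=17  …□□□□□□[□]■■□□□□…
gen 4: q1 h=16  …□□□□□□[□]□■■□□□…
gen 5: q2 h=15  …□□□□□□[□]■□■■□□…
gen 6: q0 h=14  …□□□□□□[□]■■□■■□…
gen 7: q1 h=13  …□□□□□□[□]□■■□■■…
gen 8: q2 h=12  …□□□□□□[□]■□■■□■…
gen 9: q0 h=11  …□□□□□□[□]■■□■■□…
gen 10: q1 h=10  …□□□□□□[□]□■■□■■…
gen 11: q2 h= 9  …□□□□□□[□]■□■■□■…
gen 12: q0 h= 8  …□□□□□□[□]■■□■■□…
gen 13: q1 h= 7  …□□□□□□[□]□■■□■■…
gen 14: q2 h= 6  |□□□□□□[□]■□■■□■…
gen 15: q0 h= 5  |□□□□□[□]■■□■■□…
gen 16: q1 h= 4  |□□□□[□]□■■□■■…
gen 17: q2 h= 3  |□□□[□]■□■■□■…
gen 18: q0 h= 2  |□□[□]■■□■■□…
gen 19: q1 h= 1  |□[□]□■■□■■…
gen 20: q2 h= 0  |[□]■□■■□■…
gen 21: q0 h= 0  |[■]■□■■□■…

0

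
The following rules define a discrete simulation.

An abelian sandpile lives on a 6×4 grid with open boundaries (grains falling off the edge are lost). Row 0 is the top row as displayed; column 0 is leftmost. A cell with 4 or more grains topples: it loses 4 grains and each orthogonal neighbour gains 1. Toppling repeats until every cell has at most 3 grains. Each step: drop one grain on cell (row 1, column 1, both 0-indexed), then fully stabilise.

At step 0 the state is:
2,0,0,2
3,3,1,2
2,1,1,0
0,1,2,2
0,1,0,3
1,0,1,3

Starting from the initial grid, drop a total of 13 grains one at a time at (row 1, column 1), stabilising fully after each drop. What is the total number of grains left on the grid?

t=0: 2,0,0,2
3,3,1,2
2,1,1,0
0,1,2,2
0,1,0,3
1,0,1,3
t=1: 3,1,0,2
0,1,2,2
3,2,1,0
0,1,2,2
0,1,0,3
1,0,1,3
t=2: 3,1,0,2
0,2,2,2
3,2,1,0
0,1,2,2
0,1,0,3
1,0,1,3
t=3: 3,1,0,2
0,3,2,2
3,2,1,0
0,1,2,2
0,1,0,3
1,0,1,3
t=4: 3,2,0,2
1,0,3,2
3,3,1,0
0,1,2,2
0,1,0,3
1,0,1,3
t=5: 3,2,0,2
1,1,3,2
3,3,1,0
0,1,2,2
0,1,0,3
1,0,1,3
t=6: 3,2,0,2
1,2,3,2
3,3,1,0
0,1,2,2
0,1,0,3
1,0,1,3
t=7: 3,2,0,2
1,3,3,2
3,3,1,0
0,1,2,2
0,1,0,3
1,0,1,3
t=8: 3,3,1,2
3,2,0,3
0,1,3,0
1,2,2,2
0,1,0,3
1,0,1,3
t=9: 3,3,1,2
3,3,0,3
0,1,3,0
1,2,2,2
0,1,0,3
1,0,1,3
t=10: 1,1,2,2
1,2,1,3
1,2,3,0
1,2,2,2
0,1,0,3
1,0,1,3
t=11: 1,1,2,2
1,3,1,3
1,2,3,0
1,2,2,2
0,1,0,3
1,0,1,3
t=12: 1,2,2,2
2,0,2,3
1,3,3,0
1,2,2,2
0,1,0,3
1,0,1,3
t=13: 1,2,2,2
2,1,2,3
1,3,3,0
1,2,2,2
0,1,0,3
1,0,1,3

38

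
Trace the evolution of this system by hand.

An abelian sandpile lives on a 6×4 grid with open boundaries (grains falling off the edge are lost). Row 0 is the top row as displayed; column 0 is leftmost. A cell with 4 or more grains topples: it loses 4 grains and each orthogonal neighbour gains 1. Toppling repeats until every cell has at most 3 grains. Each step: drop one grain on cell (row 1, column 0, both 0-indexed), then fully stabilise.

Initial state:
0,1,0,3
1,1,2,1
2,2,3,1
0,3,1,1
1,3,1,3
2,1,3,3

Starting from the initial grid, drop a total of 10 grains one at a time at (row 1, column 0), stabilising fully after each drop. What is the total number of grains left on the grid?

gen 0: 0,1,0,3
1,1,2,1
2,2,3,1
0,3,1,1
1,3,1,3
2,1,3,3
gen 1: 0,1,0,3
2,1,2,1
2,2,3,1
0,3,1,1
1,3,1,3
2,1,3,3
gen 2: 0,1,0,3
3,1,2,1
2,2,3,1
0,3,1,1
1,3,1,3
2,1,3,3
gen 3: 1,1,0,3
0,2,2,1
3,2,3,1
0,3,1,1
1,3,1,3
2,1,3,3
gen 4: 1,1,0,3
1,2,2,1
3,2,3,1
0,3,1,1
1,3,1,3
2,1,3,3
gen 5: 1,1,0,3
2,2,2,1
3,2,3,1
0,3,1,1
1,3,1,3
2,1,3,3
gen 6: 1,1,0,3
3,2,2,1
3,2,3,1
0,3,1,1
1,3,1,3
2,1,3,3
gen 7: 2,1,0,3
1,3,2,1
0,3,3,1
1,3,1,1
1,3,1,3
2,1,3,3
gen 8: 2,1,0,3
2,3,2,1
0,3,3,1
1,3,1,1
1,3,1,3
2,1,3,3
gen 9: 2,1,0,3
3,3,2,1
0,3,3,1
1,3,1,1
1,3,1,3
2,1,3,3
gen 10: 3,2,1,3
1,2,0,2
2,2,1,2
2,1,3,1
2,0,2,3
2,2,3,3

45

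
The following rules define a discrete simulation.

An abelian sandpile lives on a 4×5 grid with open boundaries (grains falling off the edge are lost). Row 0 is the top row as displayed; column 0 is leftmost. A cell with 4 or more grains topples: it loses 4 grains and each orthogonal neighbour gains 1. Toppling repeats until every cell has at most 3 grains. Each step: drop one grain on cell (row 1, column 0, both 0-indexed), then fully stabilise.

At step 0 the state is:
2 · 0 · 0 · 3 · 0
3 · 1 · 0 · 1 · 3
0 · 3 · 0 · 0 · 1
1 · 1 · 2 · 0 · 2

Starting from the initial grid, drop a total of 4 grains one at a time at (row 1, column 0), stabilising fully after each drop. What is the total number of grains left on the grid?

26

k=0  2 · 0 · 0 · 3 · 0
3 · 1 · 0 · 1 · 3
0 · 3 · 0 · 0 · 1
1 · 1 · 2 · 0 · 2
k=1  3 · 0 · 0 · 3 · 0
0 · 2 · 0 · 1 · 3
1 · 3 · 0 · 0 · 1
1 · 1 · 2 · 0 · 2
k=2  3 · 0 · 0 · 3 · 0
1 · 2 · 0 · 1 · 3
1 · 3 · 0 · 0 · 1
1 · 1 · 2 · 0 · 2
k=3  3 · 0 · 0 · 3 · 0
2 · 2 · 0 · 1 · 3
1 · 3 · 0 · 0 · 1
1 · 1 · 2 · 0 · 2
k=4  3 · 0 · 0 · 3 · 0
3 · 2 · 0 · 1 · 3
1 · 3 · 0 · 0 · 1
1 · 1 · 2 · 0 · 2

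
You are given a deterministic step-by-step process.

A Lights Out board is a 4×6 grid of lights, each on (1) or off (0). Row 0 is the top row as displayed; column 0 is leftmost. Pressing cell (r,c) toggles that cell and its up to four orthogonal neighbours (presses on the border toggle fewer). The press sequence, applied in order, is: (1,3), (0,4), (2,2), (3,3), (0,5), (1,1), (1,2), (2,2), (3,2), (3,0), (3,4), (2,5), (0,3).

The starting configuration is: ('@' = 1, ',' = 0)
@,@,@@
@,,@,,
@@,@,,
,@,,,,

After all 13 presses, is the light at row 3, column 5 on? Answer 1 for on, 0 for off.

0

t=0: @,@,@@
@,,@,,
@@,@,,
,@,,,,
t=1: @,@@@@
@,@,@,
@@,,,,
,@,,,,
t=2: @,@,,,
@,@,,,
@@,,,,
,@,,,,
t=3: @,@,,,
@,,,,,
@,@@,,
,@@,,,
t=4: @,@,,,
@,,,,,
@,@,,,
,@,@@,
t=5: @,@,@@
@,,,,@
@,@,,,
,@,@@,
t=6: @@@,@@
,@@,,@
@@@,,,
,@,@@,
t=7: @@,,@@
,,,@,@
@@,,,,
,@,@@,
t=8: @@,,@@
,,@@,@
@,@@,,
,@@@@,
t=9: @@,,@@
,,@@,@
@,,@,,
,,,,@,
t=10: @@,,@@
,,@@,@
,,,@,,
@@,,@,
t=11: @@,,@@
,,@@,@
,,,@@,
@@,@,@
t=12: @@,,@@
,,@@,,
,,,@,@
@@,@,,
t=13: @@@@,@
,,@,,,
,,,@,@
@@,@,,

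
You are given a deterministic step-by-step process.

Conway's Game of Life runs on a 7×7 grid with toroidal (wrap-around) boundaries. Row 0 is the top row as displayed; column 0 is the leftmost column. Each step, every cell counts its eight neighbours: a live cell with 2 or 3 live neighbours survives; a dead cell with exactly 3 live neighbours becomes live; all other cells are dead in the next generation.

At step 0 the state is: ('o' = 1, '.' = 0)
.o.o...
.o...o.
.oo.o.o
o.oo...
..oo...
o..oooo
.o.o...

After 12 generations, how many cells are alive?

11

[0] .o.o...
.o...o.
.oo.o.o
o.oo...
..oo...
o..oooo
.o.o...
[1] oo..o..
.o.ooo.
....ooo
o...o..
o....o.
oo...oo
.o.o.oo
[2] .o.....
.ooo...
o.....o
o...o..
....oo.
.oo....
.......
[3] .o.....
.oo....
o.oo..o
o...o..
.o.ooo.
.......
.oo....
[4] o......
...o...
o.oo..o
o......
...ooo.
.o.oo..
.oo....
[5] .oo....
oooo..o
oooo..o
ooo..o.
..oo.o.
.o...o.
oooo...
[6] ......o
......o
....oo.
.....o.
o..o.o.
o.....o
o..o...
[7] o.....o
......o
....ooo
.....o.
o...oo.
oo..o..
o......
[8] o.....o
.......
....o.o
.......
oo..oo.
oo..oo.
.......
[9] .......
o....oo
.......
o...o.o
oo..oo.
oo..oo.
.o...o.
[10] o....o.
......o
.......
oo..o.o
...o...
..o....
oo..ooo
[11] .o..o..
......o
.....oo
o......
oooo...
ooooooo
oo..oo.
[12] .o..o.o
o.....o
o....oo
o.o....
.....o.
.......
.......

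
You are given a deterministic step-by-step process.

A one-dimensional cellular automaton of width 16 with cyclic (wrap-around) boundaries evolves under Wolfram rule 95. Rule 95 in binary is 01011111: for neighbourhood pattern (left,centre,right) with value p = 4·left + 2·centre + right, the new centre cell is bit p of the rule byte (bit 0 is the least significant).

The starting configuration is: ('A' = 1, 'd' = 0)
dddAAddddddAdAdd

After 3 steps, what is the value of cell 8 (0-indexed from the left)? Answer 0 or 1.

1

gen 0: dddAAddddddAdAdd
gen 1: AAAAAAAAAAAAdAAA
gen 2: dddddddddddAdAdd
gen 3: AAAAAAAAAAAAdAAA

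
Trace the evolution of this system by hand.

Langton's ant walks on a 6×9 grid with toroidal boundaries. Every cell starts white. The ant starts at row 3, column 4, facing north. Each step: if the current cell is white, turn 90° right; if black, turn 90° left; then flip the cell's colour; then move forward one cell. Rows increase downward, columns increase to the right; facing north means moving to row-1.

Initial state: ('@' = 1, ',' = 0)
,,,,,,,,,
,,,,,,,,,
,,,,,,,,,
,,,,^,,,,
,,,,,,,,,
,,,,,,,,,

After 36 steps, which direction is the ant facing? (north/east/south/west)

0) ,,,,,,,,,
,,,,,,,,,
,,,,,,,,,
,,,,^,,,,
,,,,,,,,,
,,,,,,,,,
1) ,,,,,,,,,
,,,,,,,,,
,,,,,,,,,
,,,,@>,,,
,,,,,,,,,
,,,,,,,,,
2) ,,,,,,,,,
,,,,,,,,,
,,,,,,,,,
,,,,@@,,,
,,,,,v,,,
,,,,,,,,,
3) ,,,,,,,,,
,,,,,,,,,
,,,,,,,,,
,,,,@@,,,
,,,,<@,,,
,,,,,,,,,
4) ,,,,,,,,,
,,,,,,,,,
,,,,,,,,,
,,,,^@,,,
,,,,@@,,,
,,,,,,,,,
5) ,,,,,,,,,
,,,,,,,,,
,,,,,,,,,
,,,<,@,,,
,,,,@@,,,
,,,,,,,,,
6) ,,,,,,,,,
,,,,,,,,,
,,,^,,,,,
,,,@,@,,,
,,,,@@,,,
,,,,,,,,,
7) ,,,,,,,,,
,,,,,,,,,
,,,@>,,,,
,,,@,@,,,
,,,,@@,,,
,,,,,,,,,
8) ,,,,,,,,,
,,,,,,,,,
,,,@@,,,,
,,,@v@,,,
,,,,@@,,,
,,,,,,,,,
9) ,,,,,,,,,
,,,,,,,,,
,,,@@,,,,
,,,<@@,,,
,,,,@@,,,
,,,,,,,,,
10) ,,,,,,,,,
,,,,,,,,,
,,,@@,,,,
,,,,@@,,,
,,,v@@,,,
,,,,,,,,,
11) ,,,,,,,,,
,,,,,,,,,
,,,@@,,,,
,,,,@@,,,
,,<@@@,,,
,,,,,,,,,
12) ,,,,,,,,,
,,,,,,,,,
,,,@@,,,,
,,^,@@,,,
,,@@@@,,,
,,,,,,,,,
13) ,,,,,,,,,
,,,,,,,,,
,,,@@,,,,
,,@>@@,,,
,,@@@@,,,
,,,,,,,,,
14) ,,,,,,,,,
,,,,,,,,,
,,,@@,,,,
,,@@@@,,,
,,@v@@,,,
,,,,,,,,,
15) ,,,,,,,,,
,,,,,,,,,
,,,@@,,,,
,,@@@@,,,
,,@,>@,,,
,,,,,,,,,
16) ,,,,,,,,,
,,,,,,,,,
,,,@@,,,,
,,@@^@,,,
,,@,,@,,,
,,,,,,,,,
17) ,,,,,,,,,
,,,,,,,,,
,,,@@,,,,
,,@<,@,,,
,,@,,@,,,
,,,,,,,,,
18) ,,,,,,,,,
,,,,,,,,,
,,,@@,,,,
,,@,,@,,,
,,@v,@,,,
,,,,,,,,,
19) ,,,,,,,,,
,,,,,,,,,
,,,@@,,,,
,,@,,@,,,
,,<@,@,,,
,,,,,,,,,
20) ,,,,,,,,,
,,,,,,,,,
,,,@@,,,,
,,@,,@,,,
,,,@,@,,,
,,v,,,,,,
21) ,,,,,,,,,
,,,,,,,,,
,,,@@,,,,
,,@,,@,,,
,,,@,@,,,
,<@,,,,,,
22) ,,,,,,,,,
,,,,,,,,,
,,,@@,,,,
,,@,,@,,,
,^,@,@,,,
,@@,,,,,,
23) ,,,,,,,,,
,,,,,,,,,
,,,@@,,,,
,,@,,@,,,
,@>@,@,,,
,@@,,,,,,
24) ,,,,,,,,,
,,,,,,,,,
,,,@@,,,,
,,@,,@,,,
,@@@,@,,,
,@v,,,,,,
25) ,,,,,,,,,
,,,,,,,,,
,,,@@,,,,
,,@,,@,,,
,@@@,@,,,
,@,>,,,,,
26) ,,,v,,,,,
,,,,,,,,,
,,,@@,,,,
,,@,,@,,,
,@@@,@,,,
,@,@,,,,,
27) ,,<@,,,,,
,,,,,,,,,
,,,@@,,,,
,,@,,@,,,
,@@@,@,,,
,@,@,,,,,
28) ,,@@,,,,,
,,,,,,,,,
,,,@@,,,,
,,@,,@,,,
,@@@,@,,,
,@^@,,,,,
29) ,,@@,,,,,
,,,,,,,,,
,,,@@,,,,
,,@,,@,,,
,@@@,@,,,
,@@>,,,,,
30) ,,@@,,,,,
,,,,,,,,,
,,,@@,,,,
,,@,,@,,,
,@@^,@,,,
,@@,,,,,,
31) ,,@@,,,,,
,,,,,,,,,
,,,@@,,,,
,,@,,@,,,
,@<,,@,,,
,@@,,,,,,
32) ,,@@,,,,,
,,,,,,,,,
,,,@@,,,,
,,@,,@,,,
,@,,,@,,,
,@v,,,,,,
33) ,,@@,,,,,
,,,,,,,,,
,,,@@,,,,
,,@,,@,,,
,@,,,@,,,
,@,>,,,,,
34) ,,@v,,,,,
,,,,,,,,,
,,,@@,,,,
,,@,,@,,,
,@,,,@,,,
,@,@,,,,,
35) ,,@,>,,,,
,,,,,,,,,
,,,@@,,,,
,,@,,@,,,
,@,,,@,,,
,@,@,,,,,
36) ,,@,@,,,,
,,,,v,,,,
,,,@@,,,,
,,@,,@,,,
,@,,,@,,,
,@,@,,,,,

south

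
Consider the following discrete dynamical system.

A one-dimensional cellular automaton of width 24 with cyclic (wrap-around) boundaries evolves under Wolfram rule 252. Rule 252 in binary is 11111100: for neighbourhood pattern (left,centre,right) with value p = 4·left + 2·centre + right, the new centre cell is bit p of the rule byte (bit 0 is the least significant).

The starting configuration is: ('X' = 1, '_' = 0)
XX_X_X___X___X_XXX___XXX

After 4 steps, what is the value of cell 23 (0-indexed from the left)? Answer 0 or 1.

1

step 0: XX_X_X___X___X_XXX___XXX
step 1: XXXXXXX__XX__XXXXXX__XXX
step 2: XXXXXXXX_XXX_XXXXXXX_XXX
step 3: XXXXXXXXXXXXXXXXXXXXXXXX
step 4: XXXXXXXXXXXXXXXXXXXXXXXX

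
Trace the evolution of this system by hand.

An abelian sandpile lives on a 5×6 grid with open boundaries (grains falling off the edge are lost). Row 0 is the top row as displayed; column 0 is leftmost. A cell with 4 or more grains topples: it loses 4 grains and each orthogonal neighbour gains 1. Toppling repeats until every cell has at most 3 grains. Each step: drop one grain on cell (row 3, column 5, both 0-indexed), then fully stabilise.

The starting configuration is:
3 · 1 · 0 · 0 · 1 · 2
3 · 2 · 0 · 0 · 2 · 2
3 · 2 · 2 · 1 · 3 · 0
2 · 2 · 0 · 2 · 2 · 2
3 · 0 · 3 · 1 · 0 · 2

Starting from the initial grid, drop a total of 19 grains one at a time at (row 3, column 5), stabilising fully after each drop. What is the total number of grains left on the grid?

t=0: 3 · 1 · 0 · 0 · 1 · 2
3 · 2 · 0 · 0 · 2 · 2
3 · 2 · 2 · 1 · 3 · 0
2 · 2 · 0 · 2 · 2 · 2
3 · 0 · 3 · 1 · 0 · 2
t=1: 3 · 1 · 0 · 0 · 1 · 2
3 · 2 · 0 · 0 · 2 · 2
3 · 2 · 2 · 1 · 3 · 0
2 · 2 · 0 · 2 · 2 · 3
3 · 0 · 3 · 1 · 0 · 2
t=2: 3 · 1 · 0 · 0 · 1 · 2
3 · 2 · 0 · 0 · 2 · 2
3 · 2 · 2 · 1 · 3 · 1
2 · 2 · 0 · 2 · 3 · 0
3 · 0 · 3 · 1 · 0 · 3
t=3: 3 · 1 · 0 · 0 · 1 · 2
3 · 2 · 0 · 0 · 2 · 2
3 · 2 · 2 · 1 · 3 · 1
2 · 2 · 0 · 2 · 3 · 1
3 · 0 · 3 · 1 · 0 · 3
t=4: 3 · 1 · 0 · 0 · 1 · 2
3 · 2 · 0 · 0 · 2 · 2
3 · 2 · 2 · 1 · 3 · 1
2 · 2 · 0 · 2 · 3 · 2
3 · 0 · 3 · 1 · 0 · 3
t=5: 3 · 1 · 0 · 0 · 1 · 2
3 · 2 · 0 · 0 · 2 · 2
3 · 2 · 2 · 1 · 3 · 1
2 · 2 · 0 · 2 · 3 · 3
3 · 0 · 3 · 1 · 0 · 3
t=6: 3 · 1 · 0 · 0 · 1 · 2
3 · 2 · 0 · 0 · 3 · 2
3 · 2 · 2 · 2 · 0 · 3
2 · 2 · 0 · 3 · 1 · 2
3 · 0 · 3 · 1 · 2 · 0
t=7: 3 · 1 · 0 · 0 · 1 · 2
3 · 2 · 0 · 0 · 3 · 2
3 · 2 · 2 · 2 · 0 · 3
2 · 2 · 0 · 3 · 1 · 3
3 · 0 · 3 · 1 · 2 · 0
t=8: 3 · 1 · 0 · 0 · 1 · 2
3 · 2 · 0 · 0 · 3 · 3
3 · 2 · 2 · 2 · 1 · 0
2 · 2 · 0 · 3 · 2 · 1
3 · 0 · 3 · 1 · 2 · 1
t=9: 3 · 1 · 0 · 0 · 1 · 2
3 · 2 · 0 · 0 · 3 · 3
3 · 2 · 2 · 2 · 1 · 0
2 · 2 · 0 · 3 · 2 · 2
3 · 0 · 3 · 1 · 2 · 1
t=10: 3 · 1 · 0 · 0 · 1 · 2
3 · 2 · 0 · 0 · 3 · 3
3 · 2 · 2 · 2 · 1 · 0
2 · 2 · 0 · 3 · 2 · 3
3 · 0 · 3 · 1 · 2 · 1
t=11: 3 · 1 · 0 · 0 · 1 · 2
3 · 2 · 0 · 0 · 3 · 3
3 · 2 · 2 · 2 · 1 · 1
2 · 2 · 0 · 3 · 3 · 0
3 · 0 · 3 · 1 · 2 · 2
t=12: 3 · 1 · 0 · 0 · 1 · 2
3 · 2 · 0 · 0 · 3 · 3
3 · 2 · 2 · 2 · 1 · 1
2 · 2 · 0 · 3 · 3 · 1
3 · 0 · 3 · 1 · 2 · 2
t=13: 3 · 1 · 0 · 0 · 1 · 2
3 · 2 · 0 · 0 · 3 · 3
3 · 2 · 2 · 2 · 1 · 1
2 · 2 · 0 · 3 · 3 · 2
3 · 0 · 3 · 1 · 2 · 2
t=14: 3 · 1 · 0 · 0 · 1 · 2
3 · 2 · 0 · 0 · 3 · 3
3 · 2 · 2 · 2 · 1 · 1
2 · 2 · 0 · 3 · 3 · 3
3 · 0 · 3 · 1 · 2 · 2
t=15: 3 · 1 · 0 · 0 · 1 · 2
3 · 2 · 0 · 0 · 3 · 3
3 · 2 · 2 · 3 · 2 · 2
2 · 2 · 1 · 0 · 1 · 1
3 · 0 · 3 · 2 · 3 · 3
t=16: 3 · 1 · 0 · 0 · 1 · 2
3 · 2 · 0 · 0 · 3 · 3
3 · 2 · 2 · 3 · 2 · 2
2 · 2 · 1 · 0 · 1 · 2
3 · 0 · 3 · 2 · 3 · 3
t=17: 3 · 1 · 0 · 0 · 1 · 2
3 · 2 · 0 · 0 · 3 · 3
3 · 2 · 2 · 3 · 2 · 2
2 · 2 · 1 · 0 · 1 · 3
3 · 0 · 3 · 2 · 3 · 3
t=18: 3 · 1 · 0 · 0 · 1 · 2
3 · 2 · 0 · 0 · 3 · 3
3 · 2 · 2 · 3 · 2 · 3
2 · 2 · 1 · 0 · 3 · 1
3 · 0 · 3 · 3 · 0 · 1
t=19: 3 · 1 · 0 · 0 · 1 · 2
3 · 2 · 0 · 0 · 3 · 3
3 · 2 · 2 · 3 · 2 · 3
2 · 2 · 1 · 0 · 3 · 2
3 · 0 · 3 · 3 · 0 · 1

53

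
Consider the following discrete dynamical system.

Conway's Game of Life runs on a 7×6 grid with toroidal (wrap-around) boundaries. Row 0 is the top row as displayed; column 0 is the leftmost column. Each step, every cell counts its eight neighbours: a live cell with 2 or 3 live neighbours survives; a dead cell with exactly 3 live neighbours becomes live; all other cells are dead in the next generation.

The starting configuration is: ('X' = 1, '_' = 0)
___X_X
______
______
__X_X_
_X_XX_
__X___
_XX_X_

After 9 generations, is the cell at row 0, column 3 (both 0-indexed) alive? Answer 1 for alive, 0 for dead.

0

[0] ___X_X
______
______
__X_X_
_X_XX_
__X___
_XX_X_
[1] __XXX_
______
______
__X_X_
_X__X_
____X_
_XX_X_
[2] _XX_X_
___X__
______
___X__
____XX
_XX_XX
_XX_XX
[3] XX__XX
__XX__
______
____X_
X_X__X
_XX___
______
[4] XXXXXX
XXXXXX
___X__
_____X
X_XX_X
XXX___
__X__X
[5] ______
______
_X_X__
X_XX_X
__XXXX
____X_
______
[6] ______
______
XX_XX_
X____X
XXX___
____XX
______
[7] ______
______
XX__X_
___XX_
_X__X_
XX___X
______
[8] ______
______
___XXX
XXXXX_
_XXXX_
XX___X
X_____
[9] ______
____X_
XX___X
X_____
______
___XXX
XX___X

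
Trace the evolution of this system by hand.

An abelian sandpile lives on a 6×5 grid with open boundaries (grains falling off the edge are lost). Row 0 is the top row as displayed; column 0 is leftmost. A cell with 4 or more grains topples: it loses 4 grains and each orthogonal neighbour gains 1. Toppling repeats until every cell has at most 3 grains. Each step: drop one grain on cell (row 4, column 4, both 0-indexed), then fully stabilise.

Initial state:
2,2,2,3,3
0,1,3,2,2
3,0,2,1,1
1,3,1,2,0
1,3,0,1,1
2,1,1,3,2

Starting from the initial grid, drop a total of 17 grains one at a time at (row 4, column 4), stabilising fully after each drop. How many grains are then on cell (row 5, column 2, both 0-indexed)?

2

k=0  2,2,2,3,3
0,1,3,2,2
3,0,2,1,1
1,3,1,2,0
1,3,0,1,1
2,1,1,3,2
k=1  2,2,2,3,3
0,1,3,2,2
3,0,2,1,1
1,3,1,2,0
1,3,0,1,2
2,1,1,3,2
k=2  2,2,2,3,3
0,1,3,2,2
3,0,2,1,1
1,3,1,2,0
1,3,0,1,3
2,1,1,3,2
k=3  2,2,2,3,3
0,1,3,2,2
3,0,2,1,1
1,3,1,2,1
1,3,0,2,0
2,1,1,3,3
k=4  2,2,2,3,3
0,1,3,2,2
3,0,2,1,1
1,3,1,2,1
1,3,0,2,1
2,1,1,3,3
k=5  2,2,2,3,3
0,1,3,2,2
3,0,2,1,1
1,3,1,2,1
1,3,0,2,2
2,1,1,3,3
k=6  2,2,2,3,3
0,1,3,2,2
3,0,2,1,1
1,3,1,2,1
1,3,0,2,3
2,1,1,3,3
k=7  2,2,2,3,3
0,1,3,2,2
3,0,2,1,1
1,3,1,3,2
1,3,1,0,2
2,1,2,1,1
k=8  2,2,2,3,3
0,1,3,2,2
3,0,2,1,1
1,3,1,3,2
1,3,1,0,3
2,1,2,1,1
k=9  2,2,2,3,3
0,1,3,2,2
3,0,2,1,1
1,3,1,3,3
1,3,1,1,0
2,1,2,1,2
k=10  2,2,2,3,3
0,1,3,2,2
3,0,2,1,1
1,3,1,3,3
1,3,1,1,1
2,1,2,1,2
k=11  2,2,2,3,3
0,1,3,2,2
3,0,2,1,1
1,3,1,3,3
1,3,1,1,2
2,1,2,1,2
k=12  2,2,2,3,3
0,1,3,2,2
3,0,2,1,1
1,3,1,3,3
1,3,1,1,3
2,1,2,1,2
k=13  2,2,2,3,3
0,1,3,2,2
3,0,2,2,2
1,3,2,0,1
1,3,1,3,1
2,1,2,1,3
k=14  2,2,2,3,3
0,1,3,2,2
3,0,2,2,2
1,3,2,0,1
1,3,1,3,2
2,1,2,1,3
k=15  2,2,2,3,3
0,1,3,2,2
3,0,2,2,2
1,3,2,0,1
1,3,1,3,3
2,1,2,1,3
k=16  2,2,2,3,3
0,1,3,2,2
3,0,2,2,2
1,3,2,1,2
1,3,2,0,2
2,1,2,3,0
k=17  2,2,2,3,3
0,1,3,2,2
3,0,2,2,2
1,3,2,1,2
1,3,2,0,3
2,1,2,3,0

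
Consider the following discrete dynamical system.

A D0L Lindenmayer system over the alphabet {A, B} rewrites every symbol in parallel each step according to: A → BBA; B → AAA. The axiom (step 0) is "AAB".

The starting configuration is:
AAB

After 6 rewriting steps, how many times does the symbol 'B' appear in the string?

step 0: AAB
step 1: BBABBAAAA
step 2: AAAAAABBAAAAAAABBABBABBABBA
step 3: BBABBABBABBABBABBAAAAAAABBABBABBABBABBABBABBAAAAAAABBAAAAAAABBAAAAAAABBAAAAAAABBA
step 4: AAAAAABBAAAAAAABBAAAAAAABBAAAAAAABBAAAAAAABBAAAAAAABBABBAB…ABBABBABBABBABBABBABBAAAAAAABBABBABBABBABBABBABBAAAAAAABBA  (len 243)
step 5: BBABBABBABBABBABBAAAAAAABBABBABBABBABBABBABBAAAAAAABBABBAB…ABBAAAAAAABBAAAAAAABBAAAAAAABBABBABBABBABBABBABBAAAAAAABBA  (len 729)
step 6: AAAAAABBAAAAAAABBAAAAAAABBAAAAAAABBAAAAAAABBAAAAAAABBABBAB…ABBAAAAAAABBAAAAAAABBAAAAAAABBABBABBABBABBABBABBAAAAAAABBA  (len 2187)

862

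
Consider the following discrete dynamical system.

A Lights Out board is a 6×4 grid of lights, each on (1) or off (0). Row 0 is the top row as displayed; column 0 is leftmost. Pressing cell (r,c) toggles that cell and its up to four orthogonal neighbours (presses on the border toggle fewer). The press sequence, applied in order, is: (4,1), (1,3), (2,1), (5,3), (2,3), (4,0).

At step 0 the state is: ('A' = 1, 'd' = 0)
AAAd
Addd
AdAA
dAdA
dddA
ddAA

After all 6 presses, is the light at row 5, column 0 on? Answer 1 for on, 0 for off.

t=0: AAAd
Addd
AdAA
dAdA
dddA
ddAA
t=1: AAAd
Addd
AdAA
dddA
AAAA
dAAA
t=2: AAAA
AdAA
AdAd
dddA
AAAA
dAAA
t=3: AAAA
AAAA
dAdd
dAdA
AAAA
dAAA
t=4: AAAA
AAAA
dAdd
dAdA
AAAd
dAdd
t=5: AAAA
AAAd
dAAA
dAdd
AAAd
dAdd
t=6: AAAA
AAAd
dAAA
AAdd
ddAd
AAdd

1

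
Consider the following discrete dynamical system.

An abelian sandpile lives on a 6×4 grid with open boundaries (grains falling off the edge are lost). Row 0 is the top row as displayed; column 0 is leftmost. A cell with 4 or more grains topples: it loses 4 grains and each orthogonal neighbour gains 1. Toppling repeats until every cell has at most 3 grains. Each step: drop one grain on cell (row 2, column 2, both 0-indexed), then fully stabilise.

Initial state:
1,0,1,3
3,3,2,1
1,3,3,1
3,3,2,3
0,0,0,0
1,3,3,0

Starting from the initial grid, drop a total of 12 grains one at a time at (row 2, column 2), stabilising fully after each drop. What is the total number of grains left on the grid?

42

[0] 1,0,1,3
3,3,2,1
1,3,3,1
3,3,2,3
0,0,0,0
1,3,3,0
[1] 2,1,2,3
1,2,0,2
0,3,3,3
1,2,1,0
1,1,1,1
1,3,3,0
[2] 2,1,2,3
1,3,1,3
1,0,2,0
1,3,2,1
1,1,1,1
1,3,3,0
[3] 2,1,2,3
1,3,1,3
1,0,3,0
1,3,2,1
1,1,1,1
1,3,3,0
[4] 2,1,2,3
1,3,2,3
1,1,0,1
1,3,3,1
1,1,1,1
1,3,3,0
[5] 2,1,2,3
1,3,2,3
1,1,1,1
1,3,3,1
1,1,1,1
1,3,3,0
[6] 2,1,2,3
1,3,2,3
1,1,2,1
1,3,3,1
1,1,1,1
1,3,3,0
[7] 2,1,2,3
1,3,2,3
1,1,3,1
1,3,3,1
1,1,1,1
1,3,3,0
[8] 2,1,2,3
1,3,3,3
1,3,1,2
2,0,1,2
1,2,2,1
1,3,3,0
[9] 2,1,2,3
1,3,3,3
1,3,2,2
2,0,1,2
1,2,2,1
1,3,3,0
[10] 2,1,2,3
1,3,3,3
1,3,3,2
2,0,1,2
1,2,2,1
1,3,3,0
[11] 2,3,0,1
2,1,3,2
2,1,3,0
2,1,2,3
1,2,2,1
1,3,3,0
[12] 2,3,1,1
2,2,0,3
2,2,1,1
2,1,3,3
1,2,2,1
1,3,3,0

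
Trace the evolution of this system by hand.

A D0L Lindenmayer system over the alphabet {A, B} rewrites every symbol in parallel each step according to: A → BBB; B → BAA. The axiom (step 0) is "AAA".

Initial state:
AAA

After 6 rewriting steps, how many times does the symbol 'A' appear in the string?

t=0: AAA
t=1: BBBBBBBBB
t=2: BAABAABAABAABAABAABAABAABAA
t=3: BAABBBBBBBAABBBBBBBAABBBBBBBAABBBBBBBAABBBBBBBAABBBBBBBAABBBBBBBAABBBBBBBAABBBBBB
t=4: BAABBBBBBBAABAABAABAABAABAABAABBBBBBBAABAABAABAABAABAABAAB…ABAABAABBBBBBBAABAABAABAABAABAABAABBBBBBBAABAABAABAABAABAA  (len 243)
t=5: BAABBBBBBBAABAABAABAABAABAABAABBBBBBBAABBBBBBBAABBBBBBBAAB…ABAABAABBBBBBBAABBBBBBBAABBBBBBBAABBBBBBBAABBBBBBBAABBBBBB  (len 729)
t=6: BAABBBBBBBAABAABAABAABAABAABAABBBBBBBAABBBBBBBAABBBBBBBAAB…ABAABAABBBBBBBAABAABAABAABAABAABAABBBBBBBAABAABAABAABAABAA  (len 2187)

990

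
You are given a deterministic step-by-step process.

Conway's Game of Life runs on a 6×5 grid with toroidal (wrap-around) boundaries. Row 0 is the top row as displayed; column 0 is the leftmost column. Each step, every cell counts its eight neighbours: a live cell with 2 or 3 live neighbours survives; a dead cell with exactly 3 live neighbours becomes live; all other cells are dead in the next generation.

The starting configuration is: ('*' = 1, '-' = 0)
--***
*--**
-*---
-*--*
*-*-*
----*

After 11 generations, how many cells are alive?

k=0  --***
*--**
-*---
-*--*
*-*-*
----*
k=1  --*--
**---
-***-
-****
-*--*
-**--
k=2  *-*--
*--*-
-----
----*
----*
****-
k=3  *----
-*--*
----*
-----
-**-*
*-**-
k=4  *-**-
----*
*----
*--*-
***-*
*-**-
k=5  *-*--
**-**
*----
--**-
-----
-----
k=6  *-**-
--**-
*----
-----
-----
-----
k=7  -****
--**-
-----
-----
-----
-----
k=8  -*--*
-*--*
-----
-----
-----
--**-
k=9  -*--*
-----
-----
-----
-----
--**-
k=10  --**-
-----
-----
-----
-----
--**-
k=11  --**-
-----
-----
-----
-----
--**-

4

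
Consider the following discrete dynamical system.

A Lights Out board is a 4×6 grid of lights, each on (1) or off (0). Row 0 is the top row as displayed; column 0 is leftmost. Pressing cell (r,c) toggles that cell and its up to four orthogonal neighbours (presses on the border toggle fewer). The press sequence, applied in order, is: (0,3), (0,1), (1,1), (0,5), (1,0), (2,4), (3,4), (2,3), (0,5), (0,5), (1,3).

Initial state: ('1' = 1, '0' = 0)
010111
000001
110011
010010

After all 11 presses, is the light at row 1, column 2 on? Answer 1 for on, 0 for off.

k=0  010111
000001
110011
010010
k=1  011001
000101
110011
010010
k=2  100001
010101
110011
010010
k=3  110001
101101
100011
010010
k=4  110010
101100
100011
010010
k=5  010010
011100
000011
010010
k=6  010010
011110
000100
010000
k=7  010010
011110
000110
010111
k=8  010010
011010
001000
010011
k=9  010001
011011
001000
010011
k=10  010010
011010
001000
010011
k=11  010110
010100
001100
010011

0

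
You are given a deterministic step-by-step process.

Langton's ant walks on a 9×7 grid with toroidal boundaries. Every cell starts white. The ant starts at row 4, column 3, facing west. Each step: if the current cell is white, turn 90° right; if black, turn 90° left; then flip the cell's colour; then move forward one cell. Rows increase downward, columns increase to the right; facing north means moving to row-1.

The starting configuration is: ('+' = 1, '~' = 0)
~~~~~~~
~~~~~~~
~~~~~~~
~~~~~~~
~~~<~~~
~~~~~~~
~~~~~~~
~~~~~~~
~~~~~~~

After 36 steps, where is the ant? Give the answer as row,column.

0) ~~~~~~~
~~~~~~~
~~~~~~~
~~~~~~~
~~~<~~~
~~~~~~~
~~~~~~~
~~~~~~~
~~~~~~~
1) ~~~~~~~
~~~~~~~
~~~~~~~
~~~^~~~
~~~+~~~
~~~~~~~
~~~~~~~
~~~~~~~
~~~~~~~
2) ~~~~~~~
~~~~~~~
~~~~~~~
~~~+>~~
~~~+~~~
~~~~~~~
~~~~~~~
~~~~~~~
~~~~~~~
3) ~~~~~~~
~~~~~~~
~~~~~~~
~~~++~~
~~~+v~~
~~~~~~~
~~~~~~~
~~~~~~~
~~~~~~~
4) ~~~~~~~
~~~~~~~
~~~~~~~
~~~++~~
~~~<+~~
~~~~~~~
~~~~~~~
~~~~~~~
~~~~~~~
5) ~~~~~~~
~~~~~~~
~~~~~~~
~~~++~~
~~~~+~~
~~~v~~~
~~~~~~~
~~~~~~~
~~~~~~~
6) ~~~~~~~
~~~~~~~
~~~~~~~
~~~++~~
~~~~+~~
~~<+~~~
~~~~~~~
~~~~~~~
~~~~~~~
7) ~~~~~~~
~~~~~~~
~~~~~~~
~~~++~~
~~^~+~~
~~++~~~
~~~~~~~
~~~~~~~
~~~~~~~
8) ~~~~~~~
~~~~~~~
~~~~~~~
~~~++~~
~~+>+~~
~~++~~~
~~~~~~~
~~~~~~~
~~~~~~~
9) ~~~~~~~
~~~~~~~
~~~~~~~
~~~++~~
~~+++~~
~~+v~~~
~~~~~~~
~~~~~~~
~~~~~~~
10) ~~~~~~~
~~~~~~~
~~~~~~~
~~~++~~
~~+++~~
~~+~>~~
~~~~~~~
~~~~~~~
~~~~~~~
11) ~~~~~~~
~~~~~~~
~~~~~~~
~~~++~~
~~+++~~
~~+~+~~
~~~~v~~
~~~~~~~
~~~~~~~
12) ~~~~~~~
~~~~~~~
~~~~~~~
~~~++~~
~~+++~~
~~+~+~~
~~~<+~~
~~~~~~~
~~~~~~~
13) ~~~~~~~
~~~~~~~
~~~~~~~
~~~++~~
~~+++~~
~~+^+~~
~~~++~~
~~~~~~~
~~~~~~~
14) ~~~~~~~
~~~~~~~
~~~~~~~
~~~++~~
~~+++~~
~~++>~~
~~~++~~
~~~~~~~
~~~~~~~
15) ~~~~~~~
~~~~~~~
~~~~~~~
~~~++~~
~~++^~~
~~++~~~
~~~++~~
~~~~~~~
~~~~~~~
16) ~~~~~~~
~~~~~~~
~~~~~~~
~~~++~~
~~+<~~~
~~++~~~
~~~++~~
~~~~~~~
~~~~~~~
17) ~~~~~~~
~~~~~~~
~~~~~~~
~~~++~~
~~+~~~~
~~+v~~~
~~~++~~
~~~~~~~
~~~~~~~
18) ~~~~~~~
~~~~~~~
~~~~~~~
~~~++~~
~~+~~~~
~~+~>~~
~~~++~~
~~~~~~~
~~~~~~~
19) ~~~~~~~
~~~~~~~
~~~~~~~
~~~++~~
~~+~~~~
~~+~+~~
~~~+v~~
~~~~~~~
~~~~~~~
20) ~~~~~~~
~~~~~~~
~~~~~~~
~~~++~~
~~+~~~~
~~+~+~~
~~~+~>~
~~~~~~~
~~~~~~~
21) ~~~~~~~
~~~~~~~
~~~~~~~
~~~++~~
~~+~~~~
~~+~+~~
~~~+~+~
~~~~~v~
~~~~~~~
22) ~~~~~~~
~~~~~~~
~~~~~~~
~~~++~~
~~+~~~~
~~+~+~~
~~~+~+~
~~~~<+~
~~~~~~~
23) ~~~~~~~
~~~~~~~
~~~~~~~
~~~++~~
~~+~~~~
~~+~+~~
~~~+^+~
~~~~++~
~~~~~~~
24) ~~~~~~~
~~~~~~~
~~~~~~~
~~~++~~
~~+~~~~
~~+~+~~
~~~++>~
~~~~++~
~~~~~~~
25) ~~~~~~~
~~~~~~~
~~~~~~~
~~~++~~
~~+~~~~
~~+~+^~
~~~++~~
~~~~++~
~~~~~~~
26) ~~~~~~~
~~~~~~~
~~~~~~~
~~~++~~
~~+~~~~
~~+~++>
~~~++~~
~~~~++~
~~~~~~~
27) ~~~~~~~
~~~~~~~
~~~~~~~
~~~++~~
~~+~~~~
~~+~+++
~~~++~v
~~~~++~
~~~~~~~
28) ~~~~~~~
~~~~~~~
~~~~~~~
~~~++~~
~~+~~~~
~~+~+++
~~~++<+
~~~~++~
~~~~~~~
29) ~~~~~~~
~~~~~~~
~~~~~~~
~~~++~~
~~+~~~~
~~+~+^+
~~~++++
~~~~++~
~~~~~~~
30) ~~~~~~~
~~~~~~~
~~~~~~~
~~~++~~
~~+~~~~
~~+~<~+
~~~++++
~~~~++~
~~~~~~~
31) ~~~~~~~
~~~~~~~
~~~~~~~
~~~++~~
~~+~~~~
~~+~~~+
~~~+v++
~~~~++~
~~~~~~~
32) ~~~~~~~
~~~~~~~
~~~~~~~
~~~++~~
~~+~~~~
~~+~~~+
~~~+~>+
~~~~++~
~~~~~~~
33) ~~~~~~~
~~~~~~~
~~~~~~~
~~~++~~
~~+~~~~
~~+~~^+
~~~+~~+
~~~~++~
~~~~~~~
34) ~~~~~~~
~~~~~~~
~~~~~~~
~~~++~~
~~+~~~~
~~+~~+>
~~~+~~+
~~~~++~
~~~~~~~
35) ~~~~~~~
~~~~~~~
~~~~~~~
~~~++~~
~~+~~~^
~~+~~+~
~~~+~~+
~~~~++~
~~~~~~~
36) ~~~~~~~
~~~~~~~
~~~~~~~
~~~++~~
>~+~~~+
~~+~~+~
~~~+~~+
~~~~++~
~~~~~~~

4,0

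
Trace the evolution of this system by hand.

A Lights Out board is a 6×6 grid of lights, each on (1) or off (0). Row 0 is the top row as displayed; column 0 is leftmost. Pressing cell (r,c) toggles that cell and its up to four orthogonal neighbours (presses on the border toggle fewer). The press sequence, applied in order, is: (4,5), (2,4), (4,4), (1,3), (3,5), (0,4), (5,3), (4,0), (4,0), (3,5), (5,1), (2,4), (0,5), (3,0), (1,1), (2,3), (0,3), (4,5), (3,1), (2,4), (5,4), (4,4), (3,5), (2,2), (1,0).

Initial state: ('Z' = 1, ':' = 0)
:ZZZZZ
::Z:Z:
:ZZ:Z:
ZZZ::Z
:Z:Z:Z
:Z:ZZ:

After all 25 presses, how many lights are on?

17

gen 0: :ZZZZZ
::Z:Z:
:ZZ:Z:
ZZZ::Z
:Z:Z:Z
:Z:ZZ:
gen 1: :ZZZZZ
::Z:Z:
:ZZ:Z:
ZZZ:::
:Z:ZZ:
:Z:ZZZ
gen 2: :ZZZZZ
::Z:::
:ZZZ:Z
ZZZ:Z:
:Z:ZZ:
:Z:ZZZ
gen 3: :ZZZZZ
::Z:::
:ZZZ:Z
ZZZ:::
:Z:::Z
:Z:Z:Z
gen 4: :ZZ:ZZ
:::ZZ:
:ZZ::Z
ZZZ:::
:Z:::Z
:Z:Z:Z
gen 5: :ZZ:ZZ
:::ZZ:
:ZZ:::
ZZZ:ZZ
:Z::::
:Z:Z:Z
gen 6: :ZZZ::
:::Z::
:ZZ:::
ZZZ:ZZ
:Z::::
:Z:Z:Z
gen 7: :ZZZ::
:::Z::
:ZZ:::
ZZZ:ZZ
:Z:Z::
:ZZ:ZZ
gen 8: :ZZZ::
:::Z::
:ZZ:::
:ZZ:ZZ
Z::Z::
ZZZ:ZZ
gen 9: :ZZZ::
:::Z::
:ZZ:::
ZZZ:ZZ
:Z:Z::
:ZZ:ZZ
gen 10: :ZZZ::
:::Z::
:ZZ::Z
ZZZ:::
:Z:Z:Z
:ZZ:ZZ
gen 11: :ZZZ::
:::Z::
:ZZ::Z
ZZZ:::
:::Z:Z
Z:::ZZ
gen 12: :ZZZ::
:::ZZ:
:ZZZZ:
ZZZ:Z:
:::Z:Z
Z:::ZZ
gen 13: :ZZZZZ
:::ZZZ
:ZZZZ:
ZZZ:Z:
:::Z:Z
Z:::ZZ
gen 14: :ZZZZZ
:::ZZZ
ZZZZZ:
::Z:Z:
Z::Z:Z
Z:::ZZ
gen 15: ::ZZZZ
ZZZZZZ
Z:ZZZ:
::Z:Z:
Z::Z:Z
Z:::ZZ
gen 16: ::ZZZZ
ZZZ:ZZ
Z:::::
::ZZZ:
Z::Z:Z
Z:::ZZ
gen 17: :::::Z
ZZZZZZ
Z:::::
::ZZZ:
Z::Z:Z
Z:::ZZ
gen 18: :::::Z
ZZZZZZ
Z:::::
::ZZZZ
Z::ZZ:
Z:::Z:
gen 19: :::::Z
ZZZZZZ
ZZ::::
ZZ:ZZZ
ZZ:ZZ:
Z:::Z:
gen 20: :::::Z
ZZZZ:Z
ZZ:ZZZ
ZZ:Z:Z
ZZ:ZZ:
Z:::Z:
gen 21: :::::Z
ZZZZ:Z
ZZ:ZZZ
ZZ:Z:Z
ZZ:Z::
Z::Z:Z
gen 22: :::::Z
ZZZZ:Z
ZZ:ZZZ
ZZ:ZZZ
ZZ::ZZ
Z::ZZZ
gen 23: :::::Z
ZZZZ:Z
ZZ:ZZ:
ZZ:Z::
ZZ::Z:
Z::ZZZ
gen 24: :::::Z
ZZ:Z:Z
Z:Z:Z:
ZZZZ::
ZZ::Z:
Z::ZZZ
gen 25: Z::::Z
:::Z:Z
::Z:Z:
ZZZZ::
ZZ::Z:
Z::ZZZ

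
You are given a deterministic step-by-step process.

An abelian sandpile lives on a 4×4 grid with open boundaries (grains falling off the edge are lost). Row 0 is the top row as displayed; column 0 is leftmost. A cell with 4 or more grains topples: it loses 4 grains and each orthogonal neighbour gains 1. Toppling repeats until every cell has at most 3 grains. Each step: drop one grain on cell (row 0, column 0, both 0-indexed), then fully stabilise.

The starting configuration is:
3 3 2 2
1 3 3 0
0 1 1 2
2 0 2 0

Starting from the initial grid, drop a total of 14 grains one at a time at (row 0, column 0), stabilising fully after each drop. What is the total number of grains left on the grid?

[0] 3 3 2 2
1 3 3 0
0 1 1 2
2 0 2 0
[1] 1 2 0 3
3 1 1 1
0 2 2 2
2 0 2 0
[2] 2 2 0 3
3 1 1 1
0 2 2 2
2 0 2 0
[3] 3 2 0 3
3 1 1 1
0 2 2 2
2 0 2 0
[4] 1 3 0 3
0 2 1 1
1 2 2 2
2 0 2 0
[5] 2 3 0 3
0 2 1 1
1 2 2 2
2 0 2 0
[6] 3 3 0 3
0 2 1 1
1 2 2 2
2 0 2 0
[7] 1 0 1 3
1 3 1 1
1 2 2 2
2 0 2 0
[8] 2 0 1 3
1 3 1 1
1 2 2 2
2 0 2 0
[9] 3 0 1 3
1 3 1 1
1 2 2 2
2 0 2 0
[10] 0 1 1 3
2 3 1 1
1 2 2 2
2 0 2 0
[11] 1 1 1 3
2 3 1 1
1 2 2 2
2 0 2 0
[12] 2 1 1 3
2 3 1 1
1 2 2 2
2 0 2 0
[13] 3 1 1 3
2 3 1 1
1 2 2 2
2 0 2 0
[14] 0 2 1 3
3 3 1 1
1 2 2 2
2 0 2 0

25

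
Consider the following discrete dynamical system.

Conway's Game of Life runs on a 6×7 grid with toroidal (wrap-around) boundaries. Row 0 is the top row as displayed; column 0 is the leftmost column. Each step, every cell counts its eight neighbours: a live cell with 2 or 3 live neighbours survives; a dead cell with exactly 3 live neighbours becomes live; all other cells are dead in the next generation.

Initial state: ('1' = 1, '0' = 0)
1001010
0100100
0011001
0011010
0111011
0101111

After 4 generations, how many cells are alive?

step 0: 1001010
0100100
0011001
0011010
0111011
0101111
step 1: 1101000
1100111
0100010
1000010
0100000
0100000
step 2: 0000110
0000110
0100000
1100001
1100000
0100000
step 3: 0000110
0000110
0100011
0010001
0010001
1100000
step 4: 0000111
0000000
1000101
0110001
0010001
1100011

15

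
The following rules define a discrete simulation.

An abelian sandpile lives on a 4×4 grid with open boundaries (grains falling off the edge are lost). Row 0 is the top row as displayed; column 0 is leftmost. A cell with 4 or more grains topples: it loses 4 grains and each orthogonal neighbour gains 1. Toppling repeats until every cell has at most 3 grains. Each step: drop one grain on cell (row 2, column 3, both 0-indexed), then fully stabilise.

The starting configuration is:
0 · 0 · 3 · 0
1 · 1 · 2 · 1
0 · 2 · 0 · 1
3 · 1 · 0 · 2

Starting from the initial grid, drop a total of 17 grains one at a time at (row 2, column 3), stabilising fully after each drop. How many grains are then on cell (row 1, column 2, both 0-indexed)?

[0] 0 · 0 · 3 · 0
1 · 1 · 2 · 1
0 · 2 · 0 · 1
3 · 1 · 0 · 2
[1] 0 · 0 · 3 · 0
1 · 1 · 2 · 1
0 · 2 · 0 · 2
3 · 1 · 0 · 2
[2] 0 · 0 · 3 · 0
1 · 1 · 2 · 1
0 · 2 · 0 · 3
3 · 1 · 0 · 2
[3] 0 · 0 · 3 · 0
1 · 1 · 2 · 2
0 · 2 · 1 · 0
3 · 1 · 0 · 3
[4] 0 · 0 · 3 · 0
1 · 1 · 2 · 2
0 · 2 · 1 · 1
3 · 1 · 0 · 3
[5] 0 · 0 · 3 · 0
1 · 1 · 2 · 2
0 · 2 · 1 · 2
3 · 1 · 0 · 3
[6] 0 · 0 · 3 · 0
1 · 1 · 2 · 2
0 · 2 · 1 · 3
3 · 1 · 0 · 3
[7] 0 · 0 · 3 · 0
1 · 1 · 2 · 3
0 · 2 · 2 · 1
3 · 1 · 1 · 0
[8] 0 · 0 · 3 · 0
1 · 1 · 2 · 3
0 · 2 · 2 · 2
3 · 1 · 1 · 0
[9] 0 · 0 · 3 · 0
1 · 1 · 2 · 3
0 · 2 · 2 · 3
3 · 1 · 1 · 0
[10] 0 · 0 · 3 · 1
1 · 1 · 3 · 0
0 · 2 · 3 · 1
3 · 1 · 1 · 1
[11] 0 · 0 · 3 · 1
1 · 1 · 3 · 0
0 · 2 · 3 · 2
3 · 1 · 1 · 1
[12] 0 · 0 · 3 · 1
1 · 1 · 3 · 0
0 · 2 · 3 · 3
3 · 1 · 1 · 1
[13] 0 · 1 · 0 · 2
1 · 2 · 1 · 2
0 · 3 · 1 · 1
3 · 1 · 2 · 2
[14] 0 · 1 · 0 · 2
1 · 2 · 1 · 2
0 · 3 · 1 · 2
3 · 1 · 2 · 2
[15] 0 · 1 · 0 · 2
1 · 2 · 1 · 2
0 · 3 · 1 · 3
3 · 1 · 2 · 2
[16] 0 · 1 · 0 · 2
1 · 2 · 1 · 3
0 · 3 · 2 · 0
3 · 1 · 2 · 3
[17] 0 · 1 · 0 · 2
1 · 2 · 1 · 3
0 · 3 · 2 · 1
3 · 1 · 2 · 3

1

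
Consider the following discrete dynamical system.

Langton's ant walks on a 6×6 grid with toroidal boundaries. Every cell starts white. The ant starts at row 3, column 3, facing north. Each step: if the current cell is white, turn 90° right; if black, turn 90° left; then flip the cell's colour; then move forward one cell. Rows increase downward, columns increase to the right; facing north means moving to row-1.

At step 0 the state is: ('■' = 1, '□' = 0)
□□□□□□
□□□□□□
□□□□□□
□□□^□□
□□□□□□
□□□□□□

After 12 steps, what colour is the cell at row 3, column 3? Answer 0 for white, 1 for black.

1

step 0: □□□□□□
□□□□□□
□□□□□□
□□□^□□
□□□□□□
□□□□□□
step 1: □□□□□□
□□□□□□
□□□□□□
□□□■>□
□□□□□□
□□□□□□
step 2: □□□□□□
□□□□□□
□□□□□□
□□□■■□
□□□□v□
□□□□□□
step 3: □□□□□□
□□□□□□
□□□□□□
□□□■■□
□□□<■□
□□□□□□
step 4: □□□□□□
□□□□□□
□□□□□□
□□□^■□
□□□■■□
□□□□□□
step 5: □□□□□□
□□□□□□
□□□□□□
□□<□■□
□□□■■□
□□□□□□
step 6: □□□□□□
□□□□□□
□□^□□□
□□■□■□
□□□■■□
□□□□□□
step 7: □□□□□□
□□□□□□
□□■>□□
□□■□■□
□□□■■□
□□□□□□
step 8: □□□□□□
□□□□□□
□□■■□□
□□■v■□
□□□■■□
□□□□□□
step 9: □□□□□□
□□□□□□
□□■■□□
□□<■■□
□□□■■□
□□□□□□
step 10: □□□□□□
□□□□□□
□□■■□□
□□□■■□
□□v■■□
□□□□□□
step 11: □□□□□□
□□□□□□
□□■■□□
□□□■■□
□<■■■□
□□□□□□
step 12: □□□□□□
□□□□□□
□□■■□□
□^□■■□
□■■■■□
□□□□□□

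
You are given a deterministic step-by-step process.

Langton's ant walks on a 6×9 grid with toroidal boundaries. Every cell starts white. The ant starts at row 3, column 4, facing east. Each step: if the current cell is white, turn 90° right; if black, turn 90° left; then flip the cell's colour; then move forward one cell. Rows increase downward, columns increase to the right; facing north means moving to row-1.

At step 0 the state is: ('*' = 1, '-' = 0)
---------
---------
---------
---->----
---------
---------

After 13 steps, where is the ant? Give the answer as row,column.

2,4

gen 0: ---------
---------
---------
---->----
---------
---------
gen 1: ---------
---------
---------
----*----
----v----
---------
gen 2: ---------
---------
---------
----*----
---<*----
---------
gen 3: ---------
---------
---------
---^*----
---**----
---------
gen 4: ---------
---------
---------
---*>----
---**----
---------
gen 5: ---------
---------
----^----
---*-----
---**----
---------
gen 6: ---------
---------
----*>---
---*-----
---**----
---------
gen 7: ---------
---------
----**---
---*-v---
---**----
---------
gen 8: ---------
---------
----**---
---*<*---
---**----
---------
gen 9: ---------
---------
----^*---
---***---
---**----
---------
gen 10: ---------
---------
---<-*---
---***---
---**----
---------
gen 11: ---------
---^-----
---*-*---
---***---
---**----
---------
gen 12: ---------
---*>----
---*-*---
---***---
---**----
---------
gen 13: ---------
---**----
---*v*---
---***---
---**----
---------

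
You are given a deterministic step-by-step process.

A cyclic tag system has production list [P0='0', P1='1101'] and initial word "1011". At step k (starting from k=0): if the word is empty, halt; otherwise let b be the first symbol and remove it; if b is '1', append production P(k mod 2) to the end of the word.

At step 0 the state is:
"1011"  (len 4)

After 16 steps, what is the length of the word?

13

step 0: "1011"  (len 4)
step 1: "0110"  (len 4)
step 2: "110"  (len 3)
step 3: "100"  (len 3)
step 4: "001101"  (len 6)
step 5: "01101"  (len 5)
step 6: "1101"  (len 4)
step 7: "1010"  (len 4)
step 8: "0101101"  (len 7)
step 9: "101101"  (len 6)
step 10: "011011101"  (len 9)
step 11: "11011101"  (len 8)
step 12: "10111011101"  (len 11)
step 13: "01110111010"  (len 11)
step 14: "1110111010"  (len 10)
step 15: "1101110100"  (len 10)
step 16: "1011101001101"  (len 13)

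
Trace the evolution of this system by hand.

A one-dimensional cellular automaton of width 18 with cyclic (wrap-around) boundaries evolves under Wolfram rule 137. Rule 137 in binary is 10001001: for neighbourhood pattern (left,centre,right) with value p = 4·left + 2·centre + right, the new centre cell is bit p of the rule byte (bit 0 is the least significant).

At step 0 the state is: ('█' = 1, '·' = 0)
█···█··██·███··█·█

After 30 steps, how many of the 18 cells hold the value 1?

0) █···█··██·███··█·█
1) ··█····█··██·····█
2) ····██····█··███··
3) ███·█··██····██··█
4) ██·····█··██·█···█
5) █··███····█····█·█
6) ···██··██···██···█
7) ·█·█···█··█·█··█··
8) ·····█···········█
9) ·███···█████████··
10) ·██··█·████████··█
11) ·█·····███████····
12) ···███·██████··███
13) ·█·██··█████···██·
14) ···█···████··█·█··
15) ██···█·███·······█
16) █··█···██··█████·█
17) ·····█·█···████··█
18) ·███·····█·███····
19) ·██··███···██··███
20) ·█···██··█·█···██·
21) ···█·█·······█·█··
22) ██·····█████·····█
23) █··███·████··███·█
24) ···██··███···██··█
25) ·█·█···██··█·█····
26) ·····█·█·······███
27) ·███·····█████·██·
28) ·██··███·████··█··
29) ·█···██··███·····█
30) ···█·█···██··███··

7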